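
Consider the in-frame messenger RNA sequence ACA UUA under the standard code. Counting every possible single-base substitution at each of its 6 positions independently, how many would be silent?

Codon 1 (ACA, Thr): 3 synonymous substitutions.
Codon 2 (UUA, Leu): 2 synonymous substitutions.
Total: 3 + 2 = 5.

5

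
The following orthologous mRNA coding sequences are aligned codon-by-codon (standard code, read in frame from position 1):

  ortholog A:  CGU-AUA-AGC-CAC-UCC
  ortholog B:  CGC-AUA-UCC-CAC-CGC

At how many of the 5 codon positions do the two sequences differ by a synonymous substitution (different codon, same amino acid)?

2

Codon 1: CGU Arg / CGC Arg — synonymous.
Codon 2: AUA Ile / AUA Ile — identical.
Codon 3: AGC Ser / UCC Ser — synonymous.
Codon 4: CAC His / CAC His — identical.
Codon 5: UCC Ser / CGC Arg — nonsynonymous.
Synonymous differences: 2.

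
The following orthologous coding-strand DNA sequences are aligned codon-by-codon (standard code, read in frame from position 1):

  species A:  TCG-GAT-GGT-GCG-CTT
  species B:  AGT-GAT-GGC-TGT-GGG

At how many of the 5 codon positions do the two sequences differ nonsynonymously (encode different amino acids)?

2

Codon 1: TCG Ser / AGT Ser — synonymous.
Codon 2: GAT Asp / GAT Asp — identical.
Codon 3: GGT Gly / GGC Gly — synonymous.
Codon 4: GCG Ala / TGT Cys — nonsynonymous.
Codon 5: CTT Leu / GGG Gly — nonsynonymous.
Nonsynonymous differences: 2.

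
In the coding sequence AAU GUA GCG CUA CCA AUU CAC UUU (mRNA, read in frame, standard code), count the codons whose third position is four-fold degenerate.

Codon 1 AAU (Asn): third position 2-fold.
Codon 2 GUA (Val): third position 4-fold.
Codon 3 GCG (Ala): third position 4-fold.
Codon 4 CUA (Leu): third position 4-fold.
Codon 5 CCA (Pro): third position 4-fold.
Codon 6 AUU (Ile): third position 3-fold.
Codon 7 CAC (His): third position 2-fold.
Codon 8 UUU (Phe): third position 2-fold.
Four-fold degenerate third positions: 4.

4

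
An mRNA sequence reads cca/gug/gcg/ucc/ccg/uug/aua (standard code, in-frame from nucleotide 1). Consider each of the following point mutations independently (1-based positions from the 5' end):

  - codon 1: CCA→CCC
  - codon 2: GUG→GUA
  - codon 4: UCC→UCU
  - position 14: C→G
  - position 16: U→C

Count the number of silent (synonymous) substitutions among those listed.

4

Codon 1: CCA (Pro) → CCC (Pro) — synonymous.
Codon 2: GUG (Val) → GUA (Val) — synonymous.
Codon 4: UCC (Ser) → UCU (Ser) — synonymous.
Codon 5: CCG (Pro) → CGG (Arg) — missense.
Codon 6: UUG (Leu) → CUG (Leu) — synonymous.
Synonymous: 4 of 5.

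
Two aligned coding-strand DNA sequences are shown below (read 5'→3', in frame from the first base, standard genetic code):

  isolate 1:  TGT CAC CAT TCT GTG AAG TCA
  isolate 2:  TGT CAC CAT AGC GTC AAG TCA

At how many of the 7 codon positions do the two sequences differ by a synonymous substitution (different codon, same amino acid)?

2

Codon 1: TGT Cys / TGT Cys — identical.
Codon 2: CAC His / CAC His — identical.
Codon 3: CAT His / CAT His — identical.
Codon 4: TCT Ser / AGC Ser — synonymous.
Codon 5: GTG Val / GTC Val — synonymous.
Codon 6: AAG Lys / AAG Lys — identical.
Codon 7: TCA Ser / TCA Ser — identical.
Synonymous differences: 2.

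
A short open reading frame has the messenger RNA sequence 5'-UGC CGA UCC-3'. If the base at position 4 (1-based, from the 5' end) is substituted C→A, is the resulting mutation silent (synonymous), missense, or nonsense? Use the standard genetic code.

silent

Position 4 falls in codon 2: CGA → Arg.
After the substitution the codon is AGA → Arg.
Both encode Arg, so the change is synonymous.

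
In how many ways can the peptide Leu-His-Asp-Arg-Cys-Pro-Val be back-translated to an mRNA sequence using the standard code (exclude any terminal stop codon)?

4608

Leu: 6 codons.
His: 2 codons.
Asp: 2 codons.
Arg: 6 codons.
Cys: 2 codons.
Pro: 4 codons.
Val: 4 codons.
6 × 2 × 2 × 6 × 2 × 4 × 4 = 4608.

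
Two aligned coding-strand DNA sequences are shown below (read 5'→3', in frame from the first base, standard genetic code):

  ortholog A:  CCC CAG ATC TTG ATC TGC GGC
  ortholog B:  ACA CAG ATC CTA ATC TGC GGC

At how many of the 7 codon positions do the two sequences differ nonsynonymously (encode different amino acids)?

Codon 1: CCC Pro / ACA Thr — nonsynonymous.
Codon 2: CAG Gln / CAG Gln — identical.
Codon 3: ATC Ile / ATC Ile — identical.
Codon 4: TTG Leu / CTA Leu — synonymous.
Codon 5: ATC Ile / ATC Ile — identical.
Codon 6: TGC Cys / TGC Cys — identical.
Codon 7: GGC Gly / GGC Gly — identical.
Nonsynonymous differences: 1.

1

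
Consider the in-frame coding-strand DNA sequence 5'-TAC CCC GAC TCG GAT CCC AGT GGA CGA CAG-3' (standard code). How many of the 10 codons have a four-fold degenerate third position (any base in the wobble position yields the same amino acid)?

Codon 1 TAC (Tyr): third position 2-fold.
Codon 2 CCC (Pro): third position 4-fold.
Codon 3 GAC (Asp): third position 2-fold.
Codon 4 TCG (Ser): third position 4-fold.
Codon 5 GAT (Asp): third position 2-fold.
Codon 6 CCC (Pro): third position 4-fold.
Codon 7 AGT (Ser): third position 2-fold.
Codon 8 GGA (Gly): third position 4-fold.
Codon 9 CGA (Arg): third position 4-fold.
Codon 10 CAG (Gln): third position 2-fold.
Four-fold degenerate third positions: 5.

5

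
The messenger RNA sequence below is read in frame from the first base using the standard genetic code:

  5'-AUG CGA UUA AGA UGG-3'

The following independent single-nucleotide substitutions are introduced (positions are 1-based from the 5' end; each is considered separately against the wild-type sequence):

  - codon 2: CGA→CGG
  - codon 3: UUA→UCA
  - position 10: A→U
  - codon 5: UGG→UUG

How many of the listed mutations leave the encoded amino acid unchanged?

1

Codon 2: CGA (Arg) → CGG (Arg) — synonymous.
Codon 3: UUA (Leu) → UCA (Ser) — missense.
Codon 4: AGA (Arg) → UGA (Stop) — nonsense.
Codon 5: UGG (Trp) → UUG (Leu) — missense.
Synonymous: 1 of 4.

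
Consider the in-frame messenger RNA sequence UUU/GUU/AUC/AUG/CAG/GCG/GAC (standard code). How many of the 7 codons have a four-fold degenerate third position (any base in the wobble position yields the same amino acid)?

Codon 1 UUU (Phe): third position 2-fold.
Codon 2 GUU (Val): third position 4-fold.
Codon 3 AUC (Ile): third position 3-fold.
Codon 4 AUG (Met): third position 1-fold.
Codon 5 CAG (Gln): third position 2-fold.
Codon 6 GCG (Ala): third position 4-fold.
Codon 7 GAC (Asp): third position 2-fold.
Four-fold degenerate third positions: 2.

2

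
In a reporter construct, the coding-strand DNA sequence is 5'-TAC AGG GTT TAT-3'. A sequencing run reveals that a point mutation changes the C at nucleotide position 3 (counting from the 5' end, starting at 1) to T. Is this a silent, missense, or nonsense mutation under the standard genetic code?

Position 3 falls in codon 1: TAC → Tyr.
After the substitution the codon is TAT → Tyr.
Both encode Tyr, so the change is synonymous.

silent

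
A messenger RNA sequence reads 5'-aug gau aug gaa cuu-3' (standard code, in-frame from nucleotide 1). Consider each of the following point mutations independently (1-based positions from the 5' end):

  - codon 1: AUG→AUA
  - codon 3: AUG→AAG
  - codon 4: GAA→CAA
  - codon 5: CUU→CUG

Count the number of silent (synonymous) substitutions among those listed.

1

Codon 1: AUG (Met) → AUA (Ile) — missense.
Codon 3: AUG (Met) → AAG (Lys) — missense.
Codon 4: GAA (Glu) → CAA (Gln) — missense.
Codon 5: CUU (Leu) → CUG (Leu) — synonymous.
Synonymous: 1 of 4.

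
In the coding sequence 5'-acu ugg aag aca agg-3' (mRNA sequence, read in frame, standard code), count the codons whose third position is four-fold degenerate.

Codon 1 ACU (Thr): third position 4-fold.
Codon 2 UGG (Trp): third position 1-fold.
Codon 3 AAG (Lys): third position 2-fold.
Codon 4 ACA (Thr): third position 4-fold.
Codon 5 AGG (Arg): third position 2-fold.
Four-fold degenerate third positions: 2.

2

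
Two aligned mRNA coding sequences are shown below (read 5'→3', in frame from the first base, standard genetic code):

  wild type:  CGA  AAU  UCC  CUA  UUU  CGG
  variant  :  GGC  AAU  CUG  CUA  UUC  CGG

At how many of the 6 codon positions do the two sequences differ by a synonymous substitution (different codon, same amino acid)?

1

Codon 1: CGA Arg / GGC Gly — nonsynonymous.
Codon 2: AAU Asn / AAU Asn — identical.
Codon 3: UCC Ser / CUG Leu — nonsynonymous.
Codon 4: CUA Leu / CUA Leu — identical.
Codon 5: UUU Phe / UUC Phe — synonymous.
Codon 6: CGG Arg / CGG Arg — identical.
Synonymous differences: 1.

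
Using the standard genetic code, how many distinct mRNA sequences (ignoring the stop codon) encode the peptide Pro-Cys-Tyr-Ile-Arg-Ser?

Pro: 4 codons.
Cys: 2 codons.
Tyr: 2 codons.
Ile: 3 codons.
Arg: 6 codons.
Ser: 6 codons.
4 × 2 × 2 × 3 × 6 × 6 = 1728.

1728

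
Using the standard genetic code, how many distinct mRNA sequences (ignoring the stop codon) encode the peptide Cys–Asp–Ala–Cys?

Cys: 2 codons.
Asp: 2 codons.
Ala: 4 codons.
Cys: 2 codons.
2 × 2 × 4 × 2 = 32.

32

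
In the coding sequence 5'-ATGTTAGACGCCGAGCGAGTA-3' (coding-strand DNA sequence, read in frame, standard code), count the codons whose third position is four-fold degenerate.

Codon 1 ATG (Met): third position 1-fold.
Codon 2 TTA (Leu): third position 2-fold.
Codon 3 GAC (Asp): third position 2-fold.
Codon 4 GCC (Ala): third position 4-fold.
Codon 5 GAG (Glu): third position 2-fold.
Codon 6 CGA (Arg): third position 4-fold.
Codon 7 GTA (Val): third position 4-fold.
Four-fold degenerate third positions: 3.

3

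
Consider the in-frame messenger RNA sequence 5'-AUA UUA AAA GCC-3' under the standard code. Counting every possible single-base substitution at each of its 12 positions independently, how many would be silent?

Codon 1 (AUA, Ile): 2 synonymous substitutions.
Codon 2 (UUA, Leu): 2 synonymous substitutions.
Codon 3 (AAA, Lys): 1 synonymous substitution.
Codon 4 (GCC, Ala): 3 synonymous substitutions.
Total: 2 + 2 + 1 + 3 = 8.

8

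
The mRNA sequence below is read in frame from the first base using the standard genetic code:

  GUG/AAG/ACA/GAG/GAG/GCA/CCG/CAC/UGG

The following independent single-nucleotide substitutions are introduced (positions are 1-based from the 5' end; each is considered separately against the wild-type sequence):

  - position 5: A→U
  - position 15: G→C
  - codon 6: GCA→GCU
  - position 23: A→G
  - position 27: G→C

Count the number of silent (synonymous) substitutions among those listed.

Codon 2: AAG (Lys) → AUG (Met) — missense.
Codon 5: GAG (Glu) → GAC (Asp) — missense.
Codon 6: GCA (Ala) → GCU (Ala) — synonymous.
Codon 8: CAC (His) → CGC (Arg) — missense.
Codon 9: UGG (Trp) → UGC (Cys) — missense.
Synonymous: 1 of 5.

1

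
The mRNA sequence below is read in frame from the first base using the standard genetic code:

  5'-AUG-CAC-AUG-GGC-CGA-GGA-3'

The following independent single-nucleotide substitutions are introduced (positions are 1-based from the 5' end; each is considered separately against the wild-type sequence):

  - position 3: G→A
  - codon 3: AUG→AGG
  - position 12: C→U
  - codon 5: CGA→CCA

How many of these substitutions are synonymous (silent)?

Codon 1: AUG (Met) → AUA (Ile) — missense.
Codon 3: AUG (Met) → AGG (Arg) — missense.
Codon 4: GGC (Gly) → GGU (Gly) — synonymous.
Codon 5: CGA (Arg) → CCA (Pro) — missense.
Synonymous: 1 of 4.

1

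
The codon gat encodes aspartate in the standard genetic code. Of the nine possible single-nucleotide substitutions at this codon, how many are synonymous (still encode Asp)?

1

Position 1: none → 0 synonymous.
Position 2: none → 0 synonymous.
Position 3: GAC → 1 synonymous.
Total: 0 + 0 + 1 = 1.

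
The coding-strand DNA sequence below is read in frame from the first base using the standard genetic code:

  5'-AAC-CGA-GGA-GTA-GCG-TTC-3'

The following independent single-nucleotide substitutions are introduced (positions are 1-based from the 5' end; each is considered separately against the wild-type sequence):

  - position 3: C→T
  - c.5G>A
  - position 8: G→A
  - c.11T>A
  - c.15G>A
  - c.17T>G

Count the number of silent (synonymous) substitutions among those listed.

2

Codon 1: AAC (Asn) → AAT (Asn) — synonymous.
Codon 2: CGA (Arg) → CAA (Gln) — missense.
Codon 3: GGA (Gly) → GAA (Glu) — missense.
Codon 4: GTA (Val) → GAA (Glu) — missense.
Codon 5: GCG (Ala) → GCA (Ala) — synonymous.
Codon 6: TTC (Phe) → TGC (Cys) — missense.
Synonymous: 2 of 6.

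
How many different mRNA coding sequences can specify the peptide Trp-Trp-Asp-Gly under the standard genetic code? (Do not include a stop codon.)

8

Trp: 1 codon.
Trp: 1 codon.
Asp: 2 codons.
Gly: 4 codons.
1 × 1 × 2 × 4 = 8.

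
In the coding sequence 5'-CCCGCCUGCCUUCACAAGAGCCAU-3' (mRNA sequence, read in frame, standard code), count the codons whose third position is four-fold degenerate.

3

Codon 1 CCC (Pro): third position 4-fold.
Codon 2 GCC (Ala): third position 4-fold.
Codon 3 UGC (Cys): third position 2-fold.
Codon 4 CUU (Leu): third position 4-fold.
Codon 5 CAC (His): third position 2-fold.
Codon 6 AAG (Lys): third position 2-fold.
Codon 7 AGC (Ser): third position 2-fold.
Codon 8 CAU (His): third position 2-fold.
Four-fold degenerate third positions: 3.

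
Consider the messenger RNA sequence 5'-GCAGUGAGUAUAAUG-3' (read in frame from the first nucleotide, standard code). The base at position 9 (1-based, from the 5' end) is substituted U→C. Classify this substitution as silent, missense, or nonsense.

silent

Position 9 falls in codon 3: AGU → Ser.
After the substitution the codon is AGC → Ser.
Both encode Ser, so the change is synonymous.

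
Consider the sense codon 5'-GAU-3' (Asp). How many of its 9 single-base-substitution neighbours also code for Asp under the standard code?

1

Position 1: none → 0 synonymous.
Position 2: none → 0 synonymous.
Position 3: GAC → 1 synonymous.
Total: 0 + 0 + 1 = 1.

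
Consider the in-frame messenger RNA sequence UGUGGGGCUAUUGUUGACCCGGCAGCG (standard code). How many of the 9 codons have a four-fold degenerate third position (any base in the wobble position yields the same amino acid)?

6

Codon 1 UGU (Cys): third position 2-fold.
Codon 2 GGG (Gly): third position 4-fold.
Codon 3 GCU (Ala): third position 4-fold.
Codon 4 AUU (Ile): third position 3-fold.
Codon 5 GUU (Val): third position 4-fold.
Codon 6 GAC (Asp): third position 2-fold.
Codon 7 CCG (Pro): third position 4-fold.
Codon 8 GCA (Ala): third position 4-fold.
Codon 9 GCG (Ala): third position 4-fold.
Four-fold degenerate third positions: 6.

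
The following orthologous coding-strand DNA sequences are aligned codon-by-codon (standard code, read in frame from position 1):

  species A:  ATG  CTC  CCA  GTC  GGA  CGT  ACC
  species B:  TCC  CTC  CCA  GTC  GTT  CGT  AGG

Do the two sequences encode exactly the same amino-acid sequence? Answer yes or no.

Codon 1: ATG Met / TCC Ser — nonsynonymous.
Codon 2: CTC Leu / CTC Leu — identical.
Codon 3: CCA Pro / CCA Pro — identical.
Codon 4: GTC Val / GTC Val — identical.
Codon 5: GGA Gly / GTT Val — nonsynonymous.
Codon 6: CGT Arg / CGT Arg — identical.
Codon 7: ACC Thr / AGG Arg — nonsynonymous.
Nonsynonymous differences: 3 → different protein.

no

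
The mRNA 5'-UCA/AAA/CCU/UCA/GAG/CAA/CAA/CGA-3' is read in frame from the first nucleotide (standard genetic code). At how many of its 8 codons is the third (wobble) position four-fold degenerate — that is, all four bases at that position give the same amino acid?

4

Codon 1 UCA (Ser): third position 4-fold.
Codon 2 AAA (Lys): third position 2-fold.
Codon 3 CCU (Pro): third position 4-fold.
Codon 4 UCA (Ser): third position 4-fold.
Codon 5 GAG (Glu): third position 2-fold.
Codon 6 CAA (Gln): third position 2-fold.
Codon 7 CAA (Gln): third position 2-fold.
Codon 8 CGA (Arg): third position 4-fold.
Four-fold degenerate third positions: 4.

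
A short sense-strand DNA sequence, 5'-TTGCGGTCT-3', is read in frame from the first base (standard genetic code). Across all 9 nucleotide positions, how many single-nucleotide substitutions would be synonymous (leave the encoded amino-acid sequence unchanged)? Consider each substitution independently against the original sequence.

Codon 1 (TTG, Leu): 2 synonymous substitutions.
Codon 2 (CGG, Arg): 4 synonymous substitutions.
Codon 3 (TCT, Ser): 3 synonymous substitutions.
Total: 2 + 4 + 3 = 9.

9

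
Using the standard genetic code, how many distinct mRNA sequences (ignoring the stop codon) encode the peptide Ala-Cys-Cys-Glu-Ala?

128

Ala: 4 codons.
Cys: 2 codons.
Cys: 2 codons.
Glu: 2 codons.
Ala: 4 codons.
4 × 2 × 2 × 2 × 4 = 128.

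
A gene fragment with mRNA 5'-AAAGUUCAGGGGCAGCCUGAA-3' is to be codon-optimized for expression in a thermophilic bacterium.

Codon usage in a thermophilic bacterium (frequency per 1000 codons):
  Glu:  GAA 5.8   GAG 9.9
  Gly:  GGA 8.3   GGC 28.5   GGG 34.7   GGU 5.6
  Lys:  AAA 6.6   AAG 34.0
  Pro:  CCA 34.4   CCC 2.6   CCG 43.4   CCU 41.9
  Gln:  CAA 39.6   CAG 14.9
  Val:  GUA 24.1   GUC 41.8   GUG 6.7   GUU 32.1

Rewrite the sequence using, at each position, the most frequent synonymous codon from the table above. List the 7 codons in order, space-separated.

AAG GUC CAA GGG CAA CCG GAG

Codon 1 (Lys): best is AAG at 34.0.
Codon 2 (Val): best is GUC at 41.8.
Codon 3 (Gln): best is CAA at 39.6.
Codon 4 (Gly): best is GGG at 34.7.
Codon 5 (Gln): best is CAA at 39.6.
Codon 6 (Pro): best is CCG at 43.4.
Codon 7 (Glu): best is GAG at 9.9.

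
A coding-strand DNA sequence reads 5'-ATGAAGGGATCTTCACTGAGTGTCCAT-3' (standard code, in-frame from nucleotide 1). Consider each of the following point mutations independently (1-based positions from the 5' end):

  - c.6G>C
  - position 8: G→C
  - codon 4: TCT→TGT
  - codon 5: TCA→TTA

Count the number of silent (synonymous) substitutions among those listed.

Codon 2: AAG (Lys) → AAC (Asn) — missense.
Codon 3: GGA (Gly) → GCA (Ala) — missense.
Codon 4: TCT (Ser) → TGT (Cys) — missense.
Codon 5: TCA (Ser) → TTA (Leu) — missense.
Synonymous: 0 of 4.

0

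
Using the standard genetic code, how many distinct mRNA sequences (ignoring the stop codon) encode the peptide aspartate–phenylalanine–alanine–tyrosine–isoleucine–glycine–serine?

Asp: 2 codons.
Phe: 2 codons.
Ala: 4 codons.
Tyr: 2 codons.
Ile: 3 codons.
Gly: 4 codons.
Ser: 6 codons.
2 × 2 × 4 × 2 × 3 × 4 × 6 = 2304.

2304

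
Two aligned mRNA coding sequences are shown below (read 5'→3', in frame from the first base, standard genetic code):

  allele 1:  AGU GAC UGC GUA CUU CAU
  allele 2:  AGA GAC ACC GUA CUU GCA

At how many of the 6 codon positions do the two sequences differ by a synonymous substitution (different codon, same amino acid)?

Codon 1: AGU Ser / AGA Arg — nonsynonymous.
Codon 2: GAC Asp / GAC Asp — identical.
Codon 3: UGC Cys / ACC Thr — nonsynonymous.
Codon 4: GUA Val / GUA Val — identical.
Codon 5: CUU Leu / CUU Leu — identical.
Codon 6: CAU His / GCA Ala — nonsynonymous.
Synonymous differences: 0.

0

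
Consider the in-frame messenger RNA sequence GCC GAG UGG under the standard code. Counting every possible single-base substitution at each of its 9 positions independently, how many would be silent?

4

Codon 1 (GCC, Ala): 3 synonymous substitutions.
Codon 2 (GAG, Glu): 1 synonymous substitution.
Codon 3 (UGG, Trp): 0 synonymous substitutions.
Total: 3 + 1 + 0 = 4.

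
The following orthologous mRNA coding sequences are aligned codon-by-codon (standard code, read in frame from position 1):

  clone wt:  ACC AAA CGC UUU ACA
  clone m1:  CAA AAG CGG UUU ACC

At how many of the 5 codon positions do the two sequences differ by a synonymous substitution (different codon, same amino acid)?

Codon 1: ACC Thr / CAA Gln — nonsynonymous.
Codon 2: AAA Lys / AAG Lys — synonymous.
Codon 3: CGC Arg / CGG Arg — synonymous.
Codon 4: UUU Phe / UUU Phe — identical.
Codon 5: ACA Thr / ACC Thr — synonymous.
Synonymous differences: 3.

3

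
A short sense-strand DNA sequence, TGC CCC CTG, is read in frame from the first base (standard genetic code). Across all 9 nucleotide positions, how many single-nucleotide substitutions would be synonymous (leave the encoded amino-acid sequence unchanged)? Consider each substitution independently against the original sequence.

Codon 1 (TGC, Cys): 1 synonymous substitution.
Codon 2 (CCC, Pro): 3 synonymous substitutions.
Codon 3 (CTG, Leu): 4 synonymous substitutions.
Total: 1 + 3 + 4 = 8.

8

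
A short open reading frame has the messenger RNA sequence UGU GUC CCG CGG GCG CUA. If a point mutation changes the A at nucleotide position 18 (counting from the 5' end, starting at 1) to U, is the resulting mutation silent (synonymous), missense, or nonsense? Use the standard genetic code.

Position 18 falls in codon 6: CUA → Leu.
After the substitution the codon is CUU → Leu.
Both encode Leu, so the change is synonymous.

silent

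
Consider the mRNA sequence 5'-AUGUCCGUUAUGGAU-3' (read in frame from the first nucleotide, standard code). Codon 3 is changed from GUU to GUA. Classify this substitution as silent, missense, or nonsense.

silent

Position 9 falls in codon 3: GUU → Val.
After the substitution the codon is GUA → Val.
Both encode Val, so the change is synonymous.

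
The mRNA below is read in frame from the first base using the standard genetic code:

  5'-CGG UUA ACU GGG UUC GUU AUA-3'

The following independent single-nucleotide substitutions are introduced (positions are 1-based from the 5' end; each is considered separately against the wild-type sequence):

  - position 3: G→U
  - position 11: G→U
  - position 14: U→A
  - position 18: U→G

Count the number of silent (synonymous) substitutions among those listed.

Codon 1: CGG (Arg) → CGU (Arg) — synonymous.
Codon 4: GGG (Gly) → GUG (Val) — missense.
Codon 5: UUC (Phe) → UAC (Tyr) — missense.
Codon 6: GUU (Val) → GUG (Val) — synonymous.
Synonymous: 2 of 4.

2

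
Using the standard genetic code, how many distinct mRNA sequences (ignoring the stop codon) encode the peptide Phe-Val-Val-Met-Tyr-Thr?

256

Phe: 2 codons.
Val: 4 codons.
Val: 4 codons.
Met: 1 codon.
Tyr: 2 codons.
Thr: 4 codons.
2 × 4 × 4 × 1 × 2 × 4 = 256.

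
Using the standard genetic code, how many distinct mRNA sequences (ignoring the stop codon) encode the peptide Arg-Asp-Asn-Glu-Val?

Arg: 6 codons.
Asp: 2 codons.
Asn: 2 codons.
Glu: 2 codons.
Val: 4 codons.
6 × 2 × 2 × 2 × 4 = 192.

192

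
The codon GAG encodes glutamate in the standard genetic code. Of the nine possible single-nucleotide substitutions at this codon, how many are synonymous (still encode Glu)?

1

Position 1: none → 0 synonymous.
Position 2: none → 0 synonymous.
Position 3: GAA → 1 synonymous.
Total: 0 + 0 + 1 = 1.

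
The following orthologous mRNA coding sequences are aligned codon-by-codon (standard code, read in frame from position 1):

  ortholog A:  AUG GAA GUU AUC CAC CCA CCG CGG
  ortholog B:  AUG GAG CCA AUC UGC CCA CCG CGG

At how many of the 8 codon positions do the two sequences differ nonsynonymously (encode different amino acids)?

Codon 1: AUG Met / AUG Met — identical.
Codon 2: GAA Glu / GAG Glu — synonymous.
Codon 3: GUU Val / CCA Pro — nonsynonymous.
Codon 4: AUC Ile / AUC Ile — identical.
Codon 5: CAC His / UGC Cys — nonsynonymous.
Codon 6: CCA Pro / CCA Pro — identical.
Codon 7: CCG Pro / CCG Pro — identical.
Codon 8: CGG Arg / CGG Arg — identical.
Nonsynonymous differences: 2.

2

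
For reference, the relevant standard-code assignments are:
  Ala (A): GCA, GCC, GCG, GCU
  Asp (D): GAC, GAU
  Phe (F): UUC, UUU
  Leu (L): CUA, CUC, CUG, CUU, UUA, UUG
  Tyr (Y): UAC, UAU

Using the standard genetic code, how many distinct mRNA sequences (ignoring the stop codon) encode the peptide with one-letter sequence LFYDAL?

Leu: 6 codons.
Phe: 2 codons.
Tyr: 2 codons.
Asp: 2 codons.
Ala: 4 codons.
Leu: 6 codons.
6 × 2 × 2 × 2 × 4 × 6 = 1152.

1152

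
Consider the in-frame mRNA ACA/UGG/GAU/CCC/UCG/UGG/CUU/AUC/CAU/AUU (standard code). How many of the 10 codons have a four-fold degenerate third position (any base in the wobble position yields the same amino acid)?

4

Codon 1 ACA (Thr): third position 4-fold.
Codon 2 UGG (Trp): third position 1-fold.
Codon 3 GAU (Asp): third position 2-fold.
Codon 4 CCC (Pro): third position 4-fold.
Codon 5 UCG (Ser): third position 4-fold.
Codon 6 UGG (Trp): third position 1-fold.
Codon 7 CUU (Leu): third position 4-fold.
Codon 8 AUC (Ile): third position 3-fold.
Codon 9 CAU (His): third position 2-fold.
Codon 10 AUU (Ile): third position 3-fold.
Four-fold degenerate third positions: 4.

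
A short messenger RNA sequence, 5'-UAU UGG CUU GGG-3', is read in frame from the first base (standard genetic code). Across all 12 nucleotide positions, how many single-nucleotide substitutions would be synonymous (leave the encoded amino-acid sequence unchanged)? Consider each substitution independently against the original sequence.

7

Codon 1 (UAU, Tyr): 1 synonymous substitution.
Codon 2 (UGG, Trp): 0 synonymous substitutions.
Codon 3 (CUU, Leu): 3 synonymous substitutions.
Codon 4 (GGG, Gly): 3 synonymous substitutions.
Total: 1 + 0 + 3 + 3 = 7.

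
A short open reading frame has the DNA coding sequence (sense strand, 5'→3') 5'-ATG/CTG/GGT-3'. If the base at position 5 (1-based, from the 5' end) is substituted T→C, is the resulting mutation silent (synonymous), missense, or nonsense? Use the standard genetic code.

missense

Position 5 falls in codon 2: CTG → Leu.
After the substitution the codon is CCG → Pro.
Leu ≠ Pro, so this is a missense mutation.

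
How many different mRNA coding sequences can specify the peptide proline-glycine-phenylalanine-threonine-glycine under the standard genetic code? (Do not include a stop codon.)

512

Pro: 4 codons.
Gly: 4 codons.
Phe: 2 codons.
Thr: 4 codons.
Gly: 4 codons.
4 × 4 × 2 × 4 × 4 = 512.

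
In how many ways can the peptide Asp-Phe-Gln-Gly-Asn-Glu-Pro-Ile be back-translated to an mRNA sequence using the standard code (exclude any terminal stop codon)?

1536

Asp: 2 codons.
Phe: 2 codons.
Gln: 2 codons.
Gly: 4 codons.
Asn: 2 codons.
Glu: 2 codons.
Pro: 4 codons.
Ile: 3 codons.
2 × 2 × 2 × 4 × 2 × 2 × 4 × 3 = 1536.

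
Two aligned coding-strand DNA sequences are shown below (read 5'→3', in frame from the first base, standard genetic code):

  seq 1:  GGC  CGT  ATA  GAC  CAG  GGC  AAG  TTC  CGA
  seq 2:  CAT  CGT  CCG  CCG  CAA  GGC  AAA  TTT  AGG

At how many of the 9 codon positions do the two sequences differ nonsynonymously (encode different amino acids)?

Codon 1: GGC Gly / CAT His — nonsynonymous.
Codon 2: CGT Arg / CGT Arg — identical.
Codon 3: ATA Ile / CCG Pro — nonsynonymous.
Codon 4: GAC Asp / CCG Pro — nonsynonymous.
Codon 5: CAG Gln / CAA Gln — synonymous.
Codon 6: GGC Gly / GGC Gly — identical.
Codon 7: AAG Lys / AAA Lys — synonymous.
Codon 8: TTC Phe / TTT Phe — synonymous.
Codon 9: CGA Arg / AGG Arg — synonymous.
Nonsynonymous differences: 3.

3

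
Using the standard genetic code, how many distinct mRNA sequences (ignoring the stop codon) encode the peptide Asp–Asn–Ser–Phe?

48

Asp: 2 codons.
Asn: 2 codons.
Ser: 6 codons.
Phe: 2 codons.
2 × 2 × 6 × 2 = 48.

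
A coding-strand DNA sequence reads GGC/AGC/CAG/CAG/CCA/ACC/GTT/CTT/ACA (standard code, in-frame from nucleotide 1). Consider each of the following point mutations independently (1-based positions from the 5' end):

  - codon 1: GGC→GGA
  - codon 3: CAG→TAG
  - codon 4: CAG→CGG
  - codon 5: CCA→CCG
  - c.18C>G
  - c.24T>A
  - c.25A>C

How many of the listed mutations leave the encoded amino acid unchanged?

4

Codon 1: GGC (Gly) → GGA (Gly) — synonymous.
Codon 3: CAG (Gln) → TAG (Stop) — nonsense.
Codon 4: CAG (Gln) → CGG (Arg) — missense.
Codon 5: CCA (Pro) → CCG (Pro) — synonymous.
Codon 6: ACC (Thr) → ACG (Thr) — synonymous.
Codon 8: CTT (Leu) → CTA (Leu) — synonymous.
Codon 9: ACA (Thr) → CCA (Pro) — missense.
Synonymous: 4 of 7.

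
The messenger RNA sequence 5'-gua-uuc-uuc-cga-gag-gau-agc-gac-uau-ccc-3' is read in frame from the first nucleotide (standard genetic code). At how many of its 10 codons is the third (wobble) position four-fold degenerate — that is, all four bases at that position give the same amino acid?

3

Codon 1 GUA (Val): third position 4-fold.
Codon 2 UUC (Phe): third position 2-fold.
Codon 3 UUC (Phe): third position 2-fold.
Codon 4 CGA (Arg): third position 4-fold.
Codon 5 GAG (Glu): third position 2-fold.
Codon 6 GAU (Asp): third position 2-fold.
Codon 7 AGC (Ser): third position 2-fold.
Codon 8 GAC (Asp): third position 2-fold.
Codon 9 UAU (Tyr): third position 2-fold.
Codon 10 CCC (Pro): third position 4-fold.
Four-fold degenerate third positions: 3.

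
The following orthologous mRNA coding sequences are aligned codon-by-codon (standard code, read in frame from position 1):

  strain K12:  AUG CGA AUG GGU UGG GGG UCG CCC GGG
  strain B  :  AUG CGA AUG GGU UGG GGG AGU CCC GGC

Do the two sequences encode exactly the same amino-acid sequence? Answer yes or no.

Codon 1: AUG Met / AUG Met — identical.
Codon 2: CGA Arg / CGA Arg — identical.
Codon 3: AUG Met / AUG Met — identical.
Codon 4: GGU Gly / GGU Gly — identical.
Codon 5: UGG Trp / UGG Trp — identical.
Codon 6: GGG Gly / GGG Gly — identical.
Codon 7: UCG Ser / AGU Ser — synonymous.
Codon 8: CCC Pro / CCC Pro — identical.
Codon 9: GGG Gly / GGC Gly — synonymous.
Nonsynonymous differences: 0 → same protein.

yes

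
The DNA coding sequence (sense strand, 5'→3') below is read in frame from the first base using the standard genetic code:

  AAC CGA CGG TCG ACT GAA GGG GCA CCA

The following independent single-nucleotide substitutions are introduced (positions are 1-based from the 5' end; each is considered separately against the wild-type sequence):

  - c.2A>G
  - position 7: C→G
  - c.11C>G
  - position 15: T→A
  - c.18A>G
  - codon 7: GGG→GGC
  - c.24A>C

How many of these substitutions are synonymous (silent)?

Codon 1: AAC (Asn) → AGC (Ser) — missense.
Codon 3: CGG (Arg) → GGG (Gly) — missense.
Codon 4: TCG (Ser) → TGG (Trp) — missense.
Codon 5: ACT (Thr) → ACA (Thr) — synonymous.
Codon 6: GAA (Glu) → GAG (Glu) — synonymous.
Codon 7: GGG (Gly) → GGC (Gly) — synonymous.
Codon 8: GCA (Ala) → GCC (Ala) — synonymous.
Synonymous: 4 of 7.

4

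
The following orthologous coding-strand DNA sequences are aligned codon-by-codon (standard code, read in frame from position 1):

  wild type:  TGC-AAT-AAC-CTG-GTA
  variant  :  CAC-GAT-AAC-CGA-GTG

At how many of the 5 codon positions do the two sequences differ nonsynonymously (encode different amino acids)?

3

Codon 1: TGC Cys / CAC His — nonsynonymous.
Codon 2: AAT Asn / GAT Asp — nonsynonymous.
Codon 3: AAC Asn / AAC Asn — identical.
Codon 4: CTG Leu / CGA Arg — nonsynonymous.
Codon 5: GTA Val / GTG Val — synonymous.
Nonsynonymous differences: 3.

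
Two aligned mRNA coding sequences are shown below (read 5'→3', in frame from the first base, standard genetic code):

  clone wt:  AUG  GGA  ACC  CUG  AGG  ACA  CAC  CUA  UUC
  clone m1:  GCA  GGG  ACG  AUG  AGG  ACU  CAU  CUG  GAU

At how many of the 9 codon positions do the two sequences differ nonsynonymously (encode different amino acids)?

Codon 1: AUG Met / GCA Ala — nonsynonymous.
Codon 2: GGA Gly / GGG Gly — synonymous.
Codon 3: ACC Thr / ACG Thr — synonymous.
Codon 4: CUG Leu / AUG Met — nonsynonymous.
Codon 5: AGG Arg / AGG Arg — identical.
Codon 6: ACA Thr / ACU Thr — synonymous.
Codon 7: CAC His / CAU His — synonymous.
Codon 8: CUA Leu / CUG Leu — synonymous.
Codon 9: UUC Phe / GAU Asp — nonsynonymous.
Nonsynonymous differences: 3.

3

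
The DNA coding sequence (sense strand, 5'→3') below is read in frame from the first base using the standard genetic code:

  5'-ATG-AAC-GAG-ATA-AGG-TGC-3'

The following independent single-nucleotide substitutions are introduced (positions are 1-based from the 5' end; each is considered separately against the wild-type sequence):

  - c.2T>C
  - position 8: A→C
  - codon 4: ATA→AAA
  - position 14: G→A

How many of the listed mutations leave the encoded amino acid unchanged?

Codon 1: ATG (Met) → ACG (Thr) — missense.
Codon 3: GAG (Glu) → GCG (Ala) — missense.
Codon 4: ATA (Ile) → AAA (Lys) — missense.
Codon 5: AGG (Arg) → AAG (Lys) — missense.
Synonymous: 0 of 4.

0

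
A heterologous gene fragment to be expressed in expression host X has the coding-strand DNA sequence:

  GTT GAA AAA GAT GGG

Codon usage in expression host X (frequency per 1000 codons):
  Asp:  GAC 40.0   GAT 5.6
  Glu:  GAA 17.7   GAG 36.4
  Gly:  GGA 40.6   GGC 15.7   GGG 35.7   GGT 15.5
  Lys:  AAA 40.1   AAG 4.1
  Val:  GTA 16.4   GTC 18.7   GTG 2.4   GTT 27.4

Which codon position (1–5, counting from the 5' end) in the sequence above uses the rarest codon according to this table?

4

Codon 1 GTT (Val): 27.4 per 1000.
Codon 2 GAA (Glu): 17.7 per 1000.
Codon 3 AAA (Lys): 40.1 per 1000.
Codon 4 GAT (Asp): 5.6 per 1000.
Codon 5 GGG (Gly): 35.7 per 1000.
Lowest frequency is 5.6 at codon 4.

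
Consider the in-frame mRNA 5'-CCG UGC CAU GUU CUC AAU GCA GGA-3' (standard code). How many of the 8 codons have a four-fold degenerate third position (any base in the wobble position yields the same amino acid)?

Codon 1 CCG (Pro): third position 4-fold.
Codon 2 UGC (Cys): third position 2-fold.
Codon 3 CAU (His): third position 2-fold.
Codon 4 GUU (Val): third position 4-fold.
Codon 5 CUC (Leu): third position 4-fold.
Codon 6 AAU (Asn): third position 2-fold.
Codon 7 GCA (Ala): third position 4-fold.
Codon 8 GGA (Gly): third position 4-fold.
Four-fold degenerate third positions: 5.

5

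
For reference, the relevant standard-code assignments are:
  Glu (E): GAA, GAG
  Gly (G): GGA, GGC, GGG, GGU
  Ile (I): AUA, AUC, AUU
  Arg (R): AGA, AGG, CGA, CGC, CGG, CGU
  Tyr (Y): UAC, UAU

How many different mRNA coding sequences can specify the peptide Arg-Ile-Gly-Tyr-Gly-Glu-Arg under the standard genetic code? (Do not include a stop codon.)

Arg: 6 codons.
Ile: 3 codons.
Gly: 4 codons.
Tyr: 2 codons.
Gly: 4 codons.
Glu: 2 codons.
Arg: 6 codons.
6 × 3 × 4 × 2 × 4 × 2 × 6 = 6912.

6912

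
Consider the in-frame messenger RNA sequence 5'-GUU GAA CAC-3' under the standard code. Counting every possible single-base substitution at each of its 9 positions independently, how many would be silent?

5

Codon 1 (GUU, Val): 3 synonymous substitutions.
Codon 2 (GAA, Glu): 1 synonymous substitution.
Codon 3 (CAC, His): 1 synonymous substitution.
Total: 3 + 1 + 1 = 5.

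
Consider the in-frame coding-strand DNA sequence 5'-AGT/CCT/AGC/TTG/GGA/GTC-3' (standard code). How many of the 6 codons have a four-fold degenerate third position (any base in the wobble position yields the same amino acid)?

Codon 1 AGT (Ser): third position 2-fold.
Codon 2 CCT (Pro): third position 4-fold.
Codon 3 AGC (Ser): third position 2-fold.
Codon 4 TTG (Leu): third position 2-fold.
Codon 5 GGA (Gly): third position 4-fold.
Codon 6 GTC (Val): third position 4-fold.
Four-fold degenerate third positions: 3.

3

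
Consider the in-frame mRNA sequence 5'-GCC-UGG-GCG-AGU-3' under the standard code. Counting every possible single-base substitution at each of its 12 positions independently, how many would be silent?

Codon 1 (GCC, Ala): 3 synonymous substitutions.
Codon 2 (UGG, Trp): 0 synonymous substitutions.
Codon 3 (GCG, Ala): 3 synonymous substitutions.
Codon 4 (AGU, Ser): 1 synonymous substitution.
Total: 3 + 0 + 3 + 1 = 7.

7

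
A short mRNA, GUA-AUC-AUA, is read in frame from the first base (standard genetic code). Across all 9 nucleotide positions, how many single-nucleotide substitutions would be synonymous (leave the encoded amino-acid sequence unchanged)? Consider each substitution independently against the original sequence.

7

Codon 1 (GUA, Val): 3 synonymous substitutions.
Codon 2 (AUC, Ile): 2 synonymous substitutions.
Codon 3 (AUA, Ile): 2 synonymous substitutions.
Total: 3 + 2 + 2 = 7.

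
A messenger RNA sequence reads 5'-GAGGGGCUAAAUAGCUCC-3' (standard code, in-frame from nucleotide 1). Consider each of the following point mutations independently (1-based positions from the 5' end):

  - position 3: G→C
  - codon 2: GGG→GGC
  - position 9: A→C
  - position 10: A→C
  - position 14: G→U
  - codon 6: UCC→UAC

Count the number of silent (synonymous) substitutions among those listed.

Codon 1: GAG (Glu) → GAC (Asp) — missense.
Codon 2: GGG (Gly) → GGC (Gly) — synonymous.
Codon 3: CUA (Leu) → CUC (Leu) — synonymous.
Codon 4: AAU (Asn) → CAU (His) — missense.
Codon 5: AGC (Ser) → AUC (Ile) — missense.
Codon 6: UCC (Ser) → UAC (Tyr) — missense.
Synonymous: 2 of 6.

2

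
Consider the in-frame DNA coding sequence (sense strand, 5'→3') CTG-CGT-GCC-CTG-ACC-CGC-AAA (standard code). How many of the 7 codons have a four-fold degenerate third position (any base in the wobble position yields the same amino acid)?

Codon 1 CTG (Leu): third position 4-fold.
Codon 2 CGT (Arg): third position 4-fold.
Codon 3 GCC (Ala): third position 4-fold.
Codon 4 CTG (Leu): third position 4-fold.
Codon 5 ACC (Thr): third position 4-fold.
Codon 6 CGC (Arg): third position 4-fold.
Codon 7 AAA (Lys): third position 2-fold.
Four-fold degenerate third positions: 6.

6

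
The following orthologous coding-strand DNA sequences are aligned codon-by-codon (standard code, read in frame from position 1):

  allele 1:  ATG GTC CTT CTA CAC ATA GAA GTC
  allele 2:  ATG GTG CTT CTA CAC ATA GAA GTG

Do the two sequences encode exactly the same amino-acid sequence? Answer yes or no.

Codon 1: ATG Met / ATG Met — identical.
Codon 2: GTC Val / GTG Val — synonymous.
Codon 3: CTT Leu / CTT Leu — identical.
Codon 4: CTA Leu / CTA Leu — identical.
Codon 5: CAC His / CAC His — identical.
Codon 6: ATA Ile / ATA Ile — identical.
Codon 7: GAA Glu / GAA Glu — identical.
Codon 8: GTC Val / GTG Val — synonymous.
Nonsynonymous differences: 0 → same protein.

yes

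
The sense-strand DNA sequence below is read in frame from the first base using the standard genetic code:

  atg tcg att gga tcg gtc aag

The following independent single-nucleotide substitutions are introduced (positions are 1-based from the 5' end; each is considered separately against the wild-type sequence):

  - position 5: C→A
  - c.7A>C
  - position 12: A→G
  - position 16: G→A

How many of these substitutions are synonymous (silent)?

Codon 2: TCG (Ser) → TAG (Stop) — nonsense.
Codon 3: ATT (Ile) → CTT (Leu) — missense.
Codon 4: GGA (Gly) → GGG (Gly) — synonymous.
Codon 6: GTC (Val) → ATC (Ile) — missense.
Synonymous: 1 of 4.

1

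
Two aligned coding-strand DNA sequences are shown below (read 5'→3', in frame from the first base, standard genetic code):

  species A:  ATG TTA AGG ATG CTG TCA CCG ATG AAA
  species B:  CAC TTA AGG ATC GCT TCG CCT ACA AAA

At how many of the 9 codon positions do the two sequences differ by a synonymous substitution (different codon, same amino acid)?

2

Codon 1: ATG Met / CAC His — nonsynonymous.
Codon 2: TTA Leu / TTA Leu — identical.
Codon 3: AGG Arg / AGG Arg — identical.
Codon 4: ATG Met / ATC Ile — nonsynonymous.
Codon 5: CTG Leu / GCT Ala — nonsynonymous.
Codon 6: TCA Ser / TCG Ser — synonymous.
Codon 7: CCG Pro / CCT Pro — synonymous.
Codon 8: ATG Met / ACA Thr — nonsynonymous.
Codon 9: AAA Lys / AAA Lys — identical.
Synonymous differences: 2.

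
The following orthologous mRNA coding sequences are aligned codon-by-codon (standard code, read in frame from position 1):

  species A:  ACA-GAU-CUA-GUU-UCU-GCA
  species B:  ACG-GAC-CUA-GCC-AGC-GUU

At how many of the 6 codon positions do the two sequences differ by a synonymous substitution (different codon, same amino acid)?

3

Codon 1: ACA Thr / ACG Thr — synonymous.
Codon 2: GAU Asp / GAC Asp — synonymous.
Codon 3: CUA Leu / CUA Leu — identical.
Codon 4: GUU Val / GCC Ala — nonsynonymous.
Codon 5: UCU Ser / AGC Ser — synonymous.
Codon 6: GCA Ala / GUU Val — nonsynonymous.
Synonymous differences: 3.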